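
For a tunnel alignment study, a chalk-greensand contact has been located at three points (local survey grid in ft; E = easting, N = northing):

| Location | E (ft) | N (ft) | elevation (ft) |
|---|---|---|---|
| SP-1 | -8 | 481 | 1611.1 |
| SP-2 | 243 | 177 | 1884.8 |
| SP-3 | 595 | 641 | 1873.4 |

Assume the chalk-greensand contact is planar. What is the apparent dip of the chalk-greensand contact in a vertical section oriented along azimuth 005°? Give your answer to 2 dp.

Two edge vectors: SP-1→SP-2 = (251, -304, 273.7), SP-1→SP-3 = (603, 160, 262.3).
Normal n = (SP-1→SP-2) × (SP-1→SP-3) = (-123531.2, 99203.8, 223472).
So ∂z/∂E = −n_x/n_z = 0.55278 and ∂z/∂N = −n_y/n_z = −0.44392.
Unit vector along 005° is (sin 5°, cos 5°) = (0.0872, 0.9962).
Slope in that direction = a·(0.0872) + b·(0.9962) = −0.39405.
Apparent dip = arctan|0.39405| = 21.51° (true dip is 35.3°, so apparent ≤ true as expected).

21.51°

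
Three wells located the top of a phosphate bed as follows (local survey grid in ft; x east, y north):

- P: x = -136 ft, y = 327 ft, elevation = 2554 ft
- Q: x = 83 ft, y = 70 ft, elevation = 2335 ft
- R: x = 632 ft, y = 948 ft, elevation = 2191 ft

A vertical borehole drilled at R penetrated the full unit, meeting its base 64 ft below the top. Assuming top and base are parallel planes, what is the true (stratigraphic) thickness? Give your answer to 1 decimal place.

Two edge vectors: P→Q = (219, -257, -219), P→R = (768, 621, -363).
Normal n = (P→Q) × (P→R) = (229290, -88695, 333375).
So ∂z/∂x = −n_x/n_z = −0.68778 and ∂z/∂y = −n_y/n_z = 0.26605.
|∇z| = √(a²+b²) = 0.73745, so dip δ = arctan(0.73745) = 36.41°.
True thickness = vertical thickness × cos δ = 64 × cos 36.41° = 51.5 ft.

51.5 ft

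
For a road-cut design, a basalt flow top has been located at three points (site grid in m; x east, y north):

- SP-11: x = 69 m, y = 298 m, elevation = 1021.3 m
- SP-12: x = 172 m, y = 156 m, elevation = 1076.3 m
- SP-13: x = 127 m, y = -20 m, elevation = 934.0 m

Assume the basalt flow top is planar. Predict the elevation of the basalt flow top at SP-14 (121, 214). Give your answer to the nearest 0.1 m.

1043.0 m

Let the plane be z = a·x + b·y + c.
SP-12−SP-11: 103a − 142b = 55;  SP-13−SP-11: 58a − 318b = −87.3.
Solving gives a = 1.21897, b = 0.49686.
Then c = 1021.3 − a·69 − b·298 = 789.13.
At (121, 214): z = 147.5 + 106.3 + 789.13 = 1043.0 m.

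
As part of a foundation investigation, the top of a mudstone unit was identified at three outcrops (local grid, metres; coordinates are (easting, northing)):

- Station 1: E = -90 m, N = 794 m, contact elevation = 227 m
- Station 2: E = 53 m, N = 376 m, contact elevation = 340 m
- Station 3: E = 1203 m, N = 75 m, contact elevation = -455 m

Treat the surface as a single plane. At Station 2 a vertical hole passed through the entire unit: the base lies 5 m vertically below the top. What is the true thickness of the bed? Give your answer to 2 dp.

3.53 m

Two edge vectors: Station 1→Station 2 = (143, -418, 113), Station 1→Station 3 = (1293, -719, -682).
Normal n = (Station 1→Station 2) × (Station 1→Station 3) = (366323, 243635, 437657).
So ∂z/∂E = −n_x/n_z = −0.83701 and ∂z/∂N = −n_y/n_z = −0.55668.
|∇z| = √(a²+b²) = 1.00523, so dip δ = arctan(1.00523) = 45.15°.
True thickness = vertical thickness × cos δ = 5 × cos 45.15° = 3.53 m.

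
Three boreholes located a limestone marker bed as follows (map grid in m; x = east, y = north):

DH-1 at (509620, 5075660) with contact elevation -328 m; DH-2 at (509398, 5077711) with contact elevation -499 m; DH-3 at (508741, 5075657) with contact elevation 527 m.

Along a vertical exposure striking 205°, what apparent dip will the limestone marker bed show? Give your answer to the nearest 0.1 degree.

Two edge vectors: DH-1→DH-2 = (-222, 2051, -171), DH-1→DH-3 = (-879, -3, 855).
Normal n = (DH-1→DH-2) × (DH-1→DH-3) = (1753092, 340119, 1803495).
So ∂z/∂x = −n_x/n_z = −0.97205 and ∂z/∂y = −n_y/n_z = −0.18859.
Unit vector along 205° is (sin 205°, cos 205°) = (-0.4226, -0.9063).
Slope in that direction = a·(-0.4226) + b·(-0.9063) = 0.58173.
Apparent dip = arctan|0.58173| = 30.2° (true dip is 44.7°, so apparent ≤ true as expected).

30.2°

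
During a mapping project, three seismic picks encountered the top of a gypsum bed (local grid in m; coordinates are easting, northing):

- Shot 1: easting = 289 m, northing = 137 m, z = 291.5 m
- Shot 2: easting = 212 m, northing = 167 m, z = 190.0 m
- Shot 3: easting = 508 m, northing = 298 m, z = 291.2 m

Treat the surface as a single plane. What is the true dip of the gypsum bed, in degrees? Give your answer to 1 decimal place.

55.5°

Let the plane be z = a·easting + b·northing + c.
Shot 2−Shot 1: −77a + 30b = −101.5;  Shot 3−Shot 1: 219a + 161b = −0.3.
Solving gives a = 0.86110, b = −1.17317.
Gradient magnitude |∇z| = √(a² + b²) = √(0.74149 + 1.37634) = 1.45528.
True dip = arctan(1.45528) = 55.5°, dipping toward NW (azimuth ≈ 324°).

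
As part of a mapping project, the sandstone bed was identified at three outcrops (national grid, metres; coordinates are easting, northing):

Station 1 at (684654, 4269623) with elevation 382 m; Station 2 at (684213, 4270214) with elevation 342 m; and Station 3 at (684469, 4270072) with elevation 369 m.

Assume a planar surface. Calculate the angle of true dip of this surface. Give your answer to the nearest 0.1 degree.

6.7°

Let the plane be z = a·easting + b·northing + c.
Station 2−Station 1: −441a + 591b = −40;  Station 3−Station 1: −185a + 449b = −13.
Solving gives a = 0.11590, b = 0.01880.
Gradient magnitude |∇z| = √(a² + b²) = √(0.01343 + 0.00035) = 0.11741.
True dip = arctan(0.11741) = 6.7°, dipping toward W (azimuth ≈ 261°).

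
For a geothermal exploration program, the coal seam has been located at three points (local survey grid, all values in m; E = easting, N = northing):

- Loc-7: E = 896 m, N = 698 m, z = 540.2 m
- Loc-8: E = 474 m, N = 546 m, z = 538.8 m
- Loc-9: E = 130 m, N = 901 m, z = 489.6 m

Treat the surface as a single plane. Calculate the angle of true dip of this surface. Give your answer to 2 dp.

Let the plane be z = a·E + b·N + c.
Loc-8−Loc-7: −422a − 152b = −1.4;  Loc-9−Loc-7: −766a + 203b = −50.6.
Solving gives a = 0.03946, b = −0.10035.
Gradient magnitude |∇z| = √(a² + b²) = √(0.00156 + 0.01007) = 0.10783.
True dip = arctan(0.10783) = 6.15°, dipping toward NNW (azimuth ≈ 339°).

6.15°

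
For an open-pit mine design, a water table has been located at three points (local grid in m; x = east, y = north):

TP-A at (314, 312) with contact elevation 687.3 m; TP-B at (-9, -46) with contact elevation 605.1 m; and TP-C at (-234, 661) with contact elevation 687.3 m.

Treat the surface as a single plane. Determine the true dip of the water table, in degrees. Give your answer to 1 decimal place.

9.8°

Let the plane be z = a·x + b·y + c.
TP-B−TP-A: −323a − 358b = −82.2;  TP-C−TP-A: −548a + 349b = 0.
Solving gives a = 0.09287, b = 0.14582.
Gradient magnitude |∇z| = √(a² + b²) = √(0.00862 + 0.02126) = 0.17288.
True dip = arctan(0.17288) = 9.8°, dipping toward SSW (azimuth ≈ 212°).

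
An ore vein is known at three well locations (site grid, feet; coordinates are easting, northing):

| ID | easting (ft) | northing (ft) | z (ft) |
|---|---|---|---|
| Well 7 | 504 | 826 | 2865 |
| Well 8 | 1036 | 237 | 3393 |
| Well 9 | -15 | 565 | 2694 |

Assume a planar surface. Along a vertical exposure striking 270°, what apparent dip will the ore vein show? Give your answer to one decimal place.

Let the plane be z = a·easting + b·northing + c.
Well 8−Well 7: 532a − 589b = 528;  Well 9−Well 7: −519a − 261b = −171.
Solving gives a = 0.53657, b = −0.41179.
Unit vector along 270° is (sin 270°, cos 270°) = (-1.0000, -0.0000).
Slope in that direction = a·(-1.0000) + b·(-0.0000) = −0.53657.
Apparent dip = arctan|0.53657| = 28.2° (true dip is 34.1°, so apparent ≤ true as expected).

28.2°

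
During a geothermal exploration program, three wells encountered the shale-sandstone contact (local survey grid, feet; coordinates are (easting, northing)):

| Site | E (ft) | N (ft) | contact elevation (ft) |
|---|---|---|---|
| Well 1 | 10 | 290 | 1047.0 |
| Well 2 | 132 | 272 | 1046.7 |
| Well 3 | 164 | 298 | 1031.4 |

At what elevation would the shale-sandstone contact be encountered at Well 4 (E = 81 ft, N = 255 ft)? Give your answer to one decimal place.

1059.0 ft

Let the plane be z = a·E + b·N + c.
Well 2−Well 1: 122a − 18b = −0.3;  Well 3−Well 1: 154a + 8b = −15.6.
Solving gives a = −0.07556, b = −0.49546.
Then c = 1047 − a·10 − b·290 = 1191.44.
At (81, 255): z = −6.1 − 126.3 + 1191.44 = 1059.0 ft.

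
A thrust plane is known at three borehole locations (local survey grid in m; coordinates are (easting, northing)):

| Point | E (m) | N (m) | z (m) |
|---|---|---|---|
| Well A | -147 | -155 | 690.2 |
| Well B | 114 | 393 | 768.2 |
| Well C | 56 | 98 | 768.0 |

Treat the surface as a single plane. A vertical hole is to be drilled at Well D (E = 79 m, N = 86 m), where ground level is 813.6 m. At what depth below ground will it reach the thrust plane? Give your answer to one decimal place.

32.8 m

Let the plane be z = a·E + b·N + c.
Well B−Well A: 261a + 548b = 78;  Well C−Well A: 203a + 253b = 77.8.
Solving gives a = 0.50652, b = −0.09891.
Then c = 690.2 − a·-147 − b·-155 = 749.33.
At (79, 86): z_contact = 40.02 − 8.51 + 749.33 = 780.84 m.
Depth below ground = 813.6 − 780.84 = 32.8 m.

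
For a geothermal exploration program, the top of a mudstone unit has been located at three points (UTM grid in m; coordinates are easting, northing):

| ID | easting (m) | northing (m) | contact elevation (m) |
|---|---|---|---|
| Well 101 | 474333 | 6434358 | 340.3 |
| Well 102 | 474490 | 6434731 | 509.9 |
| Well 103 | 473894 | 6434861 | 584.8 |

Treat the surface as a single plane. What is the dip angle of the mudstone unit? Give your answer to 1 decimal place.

Two edge vectors: Well 101→Well 102 = (157, 373, 169.6), Well 101→Well 103 = (-439, 503, 244.5).
Normal n = (Well 101→Well 102) × (Well 101→Well 103) = (5889.7, -112840.9, 242718).
So ∂z/∂easting = −n_x/n_z = −0.02427 and ∂z/∂northing = −n_y/n_z = 0.46491.
Gradient magnitude |∇z| = √(a² + b²) = √(0.00059 + 0.21614) = 0.46554.
True dip = arctan(0.46554) = 25.0°, dipping toward S (azimuth ≈ 177°).

25.0°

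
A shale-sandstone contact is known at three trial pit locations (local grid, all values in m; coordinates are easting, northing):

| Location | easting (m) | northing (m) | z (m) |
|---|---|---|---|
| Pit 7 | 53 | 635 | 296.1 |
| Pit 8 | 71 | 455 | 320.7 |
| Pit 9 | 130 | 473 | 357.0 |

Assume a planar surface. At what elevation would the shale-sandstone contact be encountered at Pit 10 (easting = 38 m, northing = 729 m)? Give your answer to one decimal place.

Two edge vectors: Pit 7→Pit 8 = (18, -180, 24.6), Pit 7→Pit 9 = (77, -162, 60.9).
Normal n = (Pit 7→Pit 8) × (Pit 7→Pit 9) = (-6976.8, 798, 10944).
So ∂z/∂easting = −n_x/n_z = 0.63750 and ∂z/∂northing = −n_y/n_z = −0.07292.
Intercept c from Pit 7: 296.1 − 33.79 + 46.30 = 308.61.
At (38, 729): z = 24.2 − 53.2 + 308.61 = 279.7 m.

279.7 m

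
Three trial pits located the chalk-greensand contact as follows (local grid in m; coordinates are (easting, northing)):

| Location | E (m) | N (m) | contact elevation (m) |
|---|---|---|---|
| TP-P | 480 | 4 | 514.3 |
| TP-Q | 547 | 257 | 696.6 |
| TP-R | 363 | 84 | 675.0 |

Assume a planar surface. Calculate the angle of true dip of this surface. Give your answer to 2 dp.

Two edge vectors: TP-P→TP-Q = (67, 253, 182.3), TP-P→TP-R = (-117, 80, 160.7).
Normal n = (TP-P→TP-Q) × (TP-P→TP-R) = (26073.1, -32096, 34961).
So ∂z/∂E = −n_x/n_z = −0.74578 and ∂z/∂N = −n_y/n_z = 0.91805.
Gradient magnitude |∇z| = √(a² + b²) = √(0.55618 + 0.84282) = 1.18279.
True dip = arctan(1.18279) = 49.79°, dipping toward SE (azimuth ≈ 141°).

49.79°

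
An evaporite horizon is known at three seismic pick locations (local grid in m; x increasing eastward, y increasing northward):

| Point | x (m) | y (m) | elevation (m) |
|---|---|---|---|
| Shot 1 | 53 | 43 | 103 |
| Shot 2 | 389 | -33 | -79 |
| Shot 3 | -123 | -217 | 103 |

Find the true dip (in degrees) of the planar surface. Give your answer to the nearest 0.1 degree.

29.6°

Two edge vectors: Shot 1→Shot 2 = (336, -76, -182), Shot 1→Shot 3 = (-176, -260, 0).
Normal n = (Shot 1→Shot 2) × (Shot 1→Shot 3) = (-47320, 32032, -100736).
So ∂z/∂x = −n_x/n_z = −0.46974 and ∂z/∂y = −n_y/n_z = 0.31798.
Gradient magnitude |∇z| = √(a² + b²) = √(0.22066 + 0.10111) = 0.56725.
True dip = arctan(0.56725) = 29.6°, dipping toward SE (azimuth ≈ 124°).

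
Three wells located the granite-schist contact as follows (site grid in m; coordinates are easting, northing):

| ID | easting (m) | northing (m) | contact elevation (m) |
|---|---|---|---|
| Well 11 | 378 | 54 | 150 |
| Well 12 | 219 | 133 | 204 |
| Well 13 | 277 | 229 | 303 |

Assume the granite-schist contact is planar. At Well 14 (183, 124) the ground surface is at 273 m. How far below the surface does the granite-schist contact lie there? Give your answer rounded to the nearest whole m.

Let the plane be z = a·easting + b·northing + c.
Well 12−Well 11: −159a + 79b = 54;  Well 13−Well 11: −101a + 175b = 153.
Solving gives a = 0.13287, b = 0.95097.
Then c = 150 − a·378 − b·54 = 48.42.
At (183, 124): z_contact = 24.3 + 117.9 + 48.42 = 190.7 m.
Depth below ground = 273 − 190.7 = 82 m.

82 m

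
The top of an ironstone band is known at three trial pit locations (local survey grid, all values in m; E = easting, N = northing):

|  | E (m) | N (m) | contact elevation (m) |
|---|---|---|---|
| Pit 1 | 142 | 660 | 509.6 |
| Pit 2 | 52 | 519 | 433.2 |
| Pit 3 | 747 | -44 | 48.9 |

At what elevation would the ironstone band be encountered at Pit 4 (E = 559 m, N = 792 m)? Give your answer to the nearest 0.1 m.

556.1 m

Two edge vectors: Pit 1→Pit 2 = (-90, -141, -76.4), Pit 1→Pit 3 = (605, -704, -460.7).
Normal n = (Pit 1→Pit 2) × (Pit 1→Pit 3) = (11173.1, -87685, 148665).
So ∂z/∂E = −n_x/n_z = −0.07516 and ∂z/∂N = −n_y/n_z = 0.58982.
Intercept c from Pit 1: 509.6 + 10.67 − 389.28 = 130.99.
At (559, 792): z = −42.0 + 467.1 + 130.99 = 556.1 m.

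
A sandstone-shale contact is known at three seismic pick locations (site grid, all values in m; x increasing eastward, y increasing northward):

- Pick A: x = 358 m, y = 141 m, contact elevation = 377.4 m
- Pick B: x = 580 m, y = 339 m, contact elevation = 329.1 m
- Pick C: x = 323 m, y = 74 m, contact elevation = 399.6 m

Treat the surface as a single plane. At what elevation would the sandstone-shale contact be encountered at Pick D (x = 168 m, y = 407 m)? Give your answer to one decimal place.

241.2 m

Two edge vectors: Pick A→Pick B = (222, 198, -48.3), Pick A→Pick C = (-35, -67, 22.2).
Normal n = (Pick A→Pick B) × (Pick A→Pick C) = (1159.5, -3237.9, -7944).
So ∂z/∂x = −n_x/n_z = 0.14596 and ∂z/∂y = −n_y/n_z = −0.40759.
Intercept c from Pick A: 377.4 − 52.25 + 57.47 = 382.62.
At (168, 407): z = 24.5 − 165.9 + 382.62 = 241.2 m.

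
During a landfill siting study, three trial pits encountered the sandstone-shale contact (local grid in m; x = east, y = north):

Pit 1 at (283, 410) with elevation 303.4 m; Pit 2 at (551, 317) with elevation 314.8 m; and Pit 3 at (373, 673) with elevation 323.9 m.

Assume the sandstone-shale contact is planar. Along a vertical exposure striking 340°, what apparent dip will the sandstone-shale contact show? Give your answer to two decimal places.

Let the plane be z = a·x + b·y + c.
Pit 2−Pit 1: 268a − 93b = 11.4;  Pit 3−Pit 1: 90a + 263b = 20.5.
Solving gives a = 0.06220, b = 0.05666.
Unit vector along 340° is (sin 340°, cos 340°) = (-0.3420, 0.9397).
Slope in that direction = a·(-0.3420) + b·(0.9397) = 0.03197.
Apparent dip = arctan|0.03197| = 1.83° (true dip is 4.8°, so apparent ≤ true as expected).

1.83°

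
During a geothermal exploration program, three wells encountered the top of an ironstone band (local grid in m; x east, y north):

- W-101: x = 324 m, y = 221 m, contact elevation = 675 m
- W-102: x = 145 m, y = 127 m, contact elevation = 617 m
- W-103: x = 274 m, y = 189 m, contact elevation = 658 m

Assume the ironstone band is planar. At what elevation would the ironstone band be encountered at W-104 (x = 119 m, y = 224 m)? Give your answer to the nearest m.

Two edge vectors: W-101→W-102 = (-179, -94, -58), W-101→W-103 = (-50, -32, -17).
Normal n = (W-101→W-102) × (W-101→W-103) = (-258, -143, 1028).
So ∂z/∂x = −n_x/n_z = 0.25097 and ∂z/∂y = −n_y/n_z = 0.13911.
Intercept c from W-101: 675 − 81.32 − 30.74 = 562.94.
At (119, 224): z = 29.9 + 31.2 + 562.94 = 624.0 m.

624 m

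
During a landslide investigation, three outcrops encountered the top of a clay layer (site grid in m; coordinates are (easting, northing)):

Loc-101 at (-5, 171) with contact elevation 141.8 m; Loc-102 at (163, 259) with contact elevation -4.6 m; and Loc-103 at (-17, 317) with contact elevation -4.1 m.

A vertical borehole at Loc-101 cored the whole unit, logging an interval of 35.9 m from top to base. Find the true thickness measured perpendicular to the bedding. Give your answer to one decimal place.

24.4 m

Two edge vectors: Loc-101→Loc-102 = (168, 88, -146.4), Loc-101→Loc-103 = (-12, 146, -145.9).
Normal n = (Loc-101→Loc-102) × (Loc-101→Loc-103) = (8535.2, 26268, 25584).
So ∂z/∂E = −n_x/n_z = −0.33361 and ∂z/∂N = −n_y/n_z = −1.02674.
|∇z| = √(a²+b²) = 1.07958, so dip δ = arctan(1.07958) = 47.19°.
True thickness = vertical thickness × cos δ = 35.9 × cos 47.19° = 24.4 m.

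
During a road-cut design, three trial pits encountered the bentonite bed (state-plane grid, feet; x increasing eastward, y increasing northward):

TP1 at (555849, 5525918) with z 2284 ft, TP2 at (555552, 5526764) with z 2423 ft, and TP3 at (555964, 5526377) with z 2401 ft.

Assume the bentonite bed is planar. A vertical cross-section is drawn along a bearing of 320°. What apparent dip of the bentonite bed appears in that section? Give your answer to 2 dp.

Let the plane be z = a·x + b·y + c.
TP2−TP1: −297a + 846b = 139;  TP3−TP1: 115a + 459b = 117.
Solving gives a = 0.15060, b = 0.21717.
Unit vector along 320° is (sin 320°, cos 320°) = (-0.6428, 0.7660).
Slope in that direction = a·(-0.6428) + b·(0.7660) = 0.06956.
Apparent dip = arctan|0.06956| = 3.98° (true dip is 14.8°, so apparent ≤ true as expected).

3.98°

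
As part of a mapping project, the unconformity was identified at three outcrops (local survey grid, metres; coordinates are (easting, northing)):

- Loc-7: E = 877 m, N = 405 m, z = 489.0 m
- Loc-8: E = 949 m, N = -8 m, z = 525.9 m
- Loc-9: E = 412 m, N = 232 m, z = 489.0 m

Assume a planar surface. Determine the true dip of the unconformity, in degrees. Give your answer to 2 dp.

5.12°

Two edge vectors: Loc-7→Loc-8 = (72, -413, 36.9), Loc-7→Loc-9 = (-465, -173, 0).
Normal n = (Loc-7→Loc-8) × (Loc-7→Loc-9) = (6383.7, -17158.5, -204501).
So ∂z/∂E = −n_x/n_z = 0.03122 and ∂z/∂N = −n_y/n_z = −0.08390.
Gradient magnitude |∇z| = √(a² + b²) = √(0.00097 + 0.00704) = 0.08952.
True dip = arctan(0.08952) = 5.12°, dipping toward NNW (azimuth ≈ 340°).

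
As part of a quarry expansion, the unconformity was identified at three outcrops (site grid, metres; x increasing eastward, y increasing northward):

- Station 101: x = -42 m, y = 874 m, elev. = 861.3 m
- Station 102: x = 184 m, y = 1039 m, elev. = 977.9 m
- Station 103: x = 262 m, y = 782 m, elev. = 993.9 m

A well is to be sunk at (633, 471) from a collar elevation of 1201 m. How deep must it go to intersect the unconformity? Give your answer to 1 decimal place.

60.6 m

Let the plane be z = a·x + b·y + c.
Station 102−Station 101: 226a + 165b = 116.6;  Station 103−Station 101: 304a − 92b = 132.6.
Solving gives a = 0.459553, b = 0.077218.
Then c = 861.3 − a·-42 − b·874 = 813.11.
At (633, 471): z_contact = 290.90 + 36.37 + 813.11 = 1140.38 m.
Depth below ground = 1201 − 1140.38 = 60.6 m.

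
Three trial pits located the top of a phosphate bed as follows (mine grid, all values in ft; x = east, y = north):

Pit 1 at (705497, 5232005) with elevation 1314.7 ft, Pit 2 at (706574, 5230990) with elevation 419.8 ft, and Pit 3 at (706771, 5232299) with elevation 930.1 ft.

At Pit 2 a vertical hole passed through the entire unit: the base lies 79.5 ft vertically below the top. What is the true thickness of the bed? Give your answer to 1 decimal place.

68.0 ft

Let the plane be z = a·x + b·y + c.
Pit 2−Pit 1: 1077a − 1015b = −894.9;  Pit 3−Pit 1: 1274a + 294b = −384.6.
Solving gives a = −0.40595, b = 0.45093.
|∇z| = √(a²+b²) = 0.60674, so dip δ = arctan(0.60674) = 31.25°.
True thickness = vertical thickness × cos δ = 79.5 × cos 31.25° = 68.0 ft.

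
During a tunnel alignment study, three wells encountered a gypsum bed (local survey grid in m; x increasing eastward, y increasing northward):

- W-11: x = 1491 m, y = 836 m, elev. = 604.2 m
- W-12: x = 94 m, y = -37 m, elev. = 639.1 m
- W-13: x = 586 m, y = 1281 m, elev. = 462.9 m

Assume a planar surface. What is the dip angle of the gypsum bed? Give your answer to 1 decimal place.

10.2°

Two edge vectors: W-11→W-12 = (-1397, -873, 34.9), W-11→W-13 = (-905, 445, -141.3).
Normal n = (W-11→W-12) × (W-11→W-13) = (107824.4, -228980.6, -1411730).
So ∂z/∂x = −n_x/n_z = 0.07638 and ∂z/∂y = −n_y/n_z = −0.16220.
Gradient magnitude |∇z| = √(a² + b²) = √(0.00583 + 0.02631) = 0.17928.
True dip = arctan(0.17928) = 10.2°, dipping toward NNW (azimuth ≈ 335°).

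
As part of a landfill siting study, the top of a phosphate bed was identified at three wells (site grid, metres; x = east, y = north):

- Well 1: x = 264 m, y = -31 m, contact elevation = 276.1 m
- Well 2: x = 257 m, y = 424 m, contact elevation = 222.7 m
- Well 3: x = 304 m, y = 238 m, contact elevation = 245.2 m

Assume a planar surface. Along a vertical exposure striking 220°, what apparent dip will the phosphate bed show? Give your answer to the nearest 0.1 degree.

Let the plane be z = a·x + b·y + c.
Well 2−Well 1: −7a + 455b = −53.4;  Well 3−Well 1: 40a + 269b = −30.9.
Solving gives a = 0.01519, b = −0.11713.
Unit vector along 220° is (sin 220°, cos 220°) = (-0.6428, -0.7660).
Slope in that direction = a·(-0.6428) + b·(-0.7660) = 0.07996.
Apparent dip = arctan|0.07996| = 4.6° (true dip is 6.7°, so apparent ≤ true as expected).

4.6°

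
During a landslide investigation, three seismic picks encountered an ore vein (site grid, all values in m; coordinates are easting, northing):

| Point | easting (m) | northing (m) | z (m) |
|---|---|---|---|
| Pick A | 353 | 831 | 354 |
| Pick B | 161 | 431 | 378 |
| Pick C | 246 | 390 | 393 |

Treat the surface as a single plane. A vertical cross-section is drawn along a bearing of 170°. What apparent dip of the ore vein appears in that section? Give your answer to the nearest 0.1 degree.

Let the plane be z = a·easting + b·northing + c.
Pick B−Pick A: −192a − 400b = 24;  Pick C−Pick A: −107a − 441b = 39.
Solving gives a = 0.11979, b = −0.11750.
Unit vector along 170° is (sin 170°, cos 170°) = (0.1736, -0.9848).
Slope in that direction = a·(0.1736) + b·(-0.9848) = 0.13652.
Apparent dip = arctan|0.13652| = 7.8° (true dip is 9.5°, so apparent ≤ true as expected).

7.8°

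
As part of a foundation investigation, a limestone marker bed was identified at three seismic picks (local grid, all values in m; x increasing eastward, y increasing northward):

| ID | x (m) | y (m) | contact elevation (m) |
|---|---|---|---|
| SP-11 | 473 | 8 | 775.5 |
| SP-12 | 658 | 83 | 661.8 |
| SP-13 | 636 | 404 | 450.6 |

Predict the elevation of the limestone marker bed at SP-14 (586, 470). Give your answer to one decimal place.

422.6 m

Let the plane be z = a·x + b·y + c.
SP-12−SP-11: 185a + 75b = −113.7;  SP-13−SP-11: 163a + 396b = −324.9.
Solving gives a = −0.33846, b = −0.68114.
Then c = 775.5 − a·473 − b·8 = 941.04.
At (586, 470): z = −198.3 − 320.1 + 941.04 = 422.6 m.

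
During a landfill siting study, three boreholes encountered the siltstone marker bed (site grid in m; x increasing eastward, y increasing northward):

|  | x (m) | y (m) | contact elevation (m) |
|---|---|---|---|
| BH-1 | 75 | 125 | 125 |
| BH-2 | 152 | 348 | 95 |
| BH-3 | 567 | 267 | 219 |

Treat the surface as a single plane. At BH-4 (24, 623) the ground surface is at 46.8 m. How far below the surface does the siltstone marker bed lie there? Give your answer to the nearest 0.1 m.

Two edge vectors: BH-1→BH-2 = (77, 223, -30), BH-1→BH-3 = (492, 142, 94).
Normal n = (BH-1→BH-2) × (BH-1→BH-3) = (25222, -21998, -98782).
So ∂z/∂x = −n_x/n_z = 0.25533 and ∂z/∂y = −n_y/n_z = −0.22269.
Intercept c from BH-1: 125 − 19.15 + 27.84 = 133.69.
At (24, 623): z_contact = 6.13 − 138.74 + 133.69 = 1.08 m.
Depth below ground = 46.8 − 1.08 = 45.7 m.

45.7 m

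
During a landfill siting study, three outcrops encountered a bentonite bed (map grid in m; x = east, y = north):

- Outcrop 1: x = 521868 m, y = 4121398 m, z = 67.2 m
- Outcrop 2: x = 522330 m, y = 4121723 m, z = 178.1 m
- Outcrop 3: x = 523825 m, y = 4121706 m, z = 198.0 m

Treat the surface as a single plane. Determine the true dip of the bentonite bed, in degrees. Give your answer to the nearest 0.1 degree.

17.6°

Two edge vectors: Outcrop 1→Outcrop 2 = (462, 325, 110.9), Outcrop 1→Outcrop 3 = (1957, 308, 130.8).
Normal n = (Outcrop 1→Outcrop 2) × (Outcrop 1→Outcrop 3) = (8352.8, 156601.7, -493729).
So ∂z/∂x = −n_x/n_z = 0.01692 and ∂z/∂y = −n_y/n_z = 0.31718.
Gradient magnitude |∇z| = √(a² + b²) = √(0.00029 + 0.10060) = 0.31763.
True dip = arctan(0.31763) = 17.6°, dipping toward S (azimuth ≈ 183°).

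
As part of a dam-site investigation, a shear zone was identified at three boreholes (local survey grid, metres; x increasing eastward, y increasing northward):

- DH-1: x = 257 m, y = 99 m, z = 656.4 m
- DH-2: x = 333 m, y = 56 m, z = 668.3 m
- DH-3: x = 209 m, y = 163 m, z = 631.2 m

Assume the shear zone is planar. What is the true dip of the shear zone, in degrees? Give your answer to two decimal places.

26.27°

Two edge vectors: DH-1→DH-2 = (76, -43, 11.9), DH-1→DH-3 = (-48, 64, -25.2).
Normal n = (DH-1→DH-2) × (DH-1→DH-3) = (322, 1344, 2800).
So ∂z/∂x = −n_x/n_z = −0.11500 and ∂z/∂y = −n_y/n_z = −0.48000.
Gradient magnitude |∇z| = √(a² + b²) = √(0.01322 + 0.23040) = 0.49358.
True dip = arctan(0.49358) = 26.27°, dipping toward NNE (azimuth ≈ 013°).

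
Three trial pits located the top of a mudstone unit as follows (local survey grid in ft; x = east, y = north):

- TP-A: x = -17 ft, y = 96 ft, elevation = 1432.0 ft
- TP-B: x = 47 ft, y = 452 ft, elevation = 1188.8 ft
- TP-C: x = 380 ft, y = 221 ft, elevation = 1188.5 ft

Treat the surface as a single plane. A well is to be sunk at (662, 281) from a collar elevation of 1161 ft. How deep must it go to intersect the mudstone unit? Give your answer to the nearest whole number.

128 ft

Let the plane be z = a·x + b·y + c.
TP-B−TP-A: 64a + 356b = −243.2;  TP-C−TP-A: 397a + 125b = −243.5.
Solving gives a = −0.42215, b = −0.60725.
Then c = 1432 − a·-17 − b·96 = 1483.12.
At (662, 281): z_contact = −279.5 − 170.6 + 1483.12 = 1033.0 ft.
Depth below ground = 1161 − 1033.0 = 128 ft.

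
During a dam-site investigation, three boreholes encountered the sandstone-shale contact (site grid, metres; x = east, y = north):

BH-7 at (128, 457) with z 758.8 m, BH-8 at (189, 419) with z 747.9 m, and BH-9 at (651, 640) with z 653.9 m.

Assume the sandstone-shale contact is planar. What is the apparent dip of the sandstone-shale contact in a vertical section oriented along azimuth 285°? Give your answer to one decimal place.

Two edge vectors: BH-7→BH-8 = (61, -38, -10.9), BH-7→BH-9 = (523, 183, -104.9).
Normal n = (BH-7→BH-8) × (BH-7→BH-9) = (5980.9, 698.2, 31037).
So ∂z/∂x = −n_x/n_z = −0.19270 and ∂z/∂y = −n_y/n_z = −0.02250.
Unit vector along 285° is (sin 285°, cos 285°) = (-0.9659, 0.2588).
Slope in that direction = a·(-0.9659) + b·(0.2588) = 0.18031.
Apparent dip = arctan|0.18031| = 10.2° (true dip is 11.0°, so apparent ≤ true as expected).

10.2°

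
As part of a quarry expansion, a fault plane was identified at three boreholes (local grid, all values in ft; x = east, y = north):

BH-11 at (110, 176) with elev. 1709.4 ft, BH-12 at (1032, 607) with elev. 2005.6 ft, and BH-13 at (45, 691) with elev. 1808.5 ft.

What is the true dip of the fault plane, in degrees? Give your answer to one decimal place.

Let the plane be z = a·x + b·y + c.
BH-12−BH-11: 922a + 431b = 296.2;  BH-13−BH-11: −65a + 515b = 99.1.
Solving gives a = 0.21842, b = 0.21999.
Gradient magnitude |∇z| = √(a² + b²) = √(0.04771 + 0.04840) = 0.31001.
True dip = arctan(0.31001) = 17.2°, dipping toward SW (azimuth ≈ 225°).

17.2°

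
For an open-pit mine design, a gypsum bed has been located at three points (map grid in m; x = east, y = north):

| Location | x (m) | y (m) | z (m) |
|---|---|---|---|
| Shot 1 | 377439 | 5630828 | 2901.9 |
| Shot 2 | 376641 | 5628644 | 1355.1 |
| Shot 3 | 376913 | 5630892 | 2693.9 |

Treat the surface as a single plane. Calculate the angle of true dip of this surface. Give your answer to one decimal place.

Let the plane be z = a·x + b·y + c.
Shot 2−Shot 1: −798a − 2184b = −1546.8;  Shot 3−Shot 1: −526a + 64b = −208.
Solving gives a = 0.46111, b = 0.53976.
Gradient magnitude |∇z| = √(a² + b²) = √(0.21262 + 0.29134) = 0.70990.
True dip = arctan(0.70990) = 35.4°, dipping toward SW (azimuth ≈ 221°).

35.4°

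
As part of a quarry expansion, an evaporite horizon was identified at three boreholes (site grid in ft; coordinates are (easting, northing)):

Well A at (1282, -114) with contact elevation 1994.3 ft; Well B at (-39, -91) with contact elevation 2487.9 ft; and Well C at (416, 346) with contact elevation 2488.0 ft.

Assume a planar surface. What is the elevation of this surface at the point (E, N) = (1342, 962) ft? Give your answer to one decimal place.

Two edge vectors: Well A→Well B = (-1321, 23, 493.6), Well A→Well C = (-866, 460, 493.7).
Normal n = (Well A→Well B) × (Well A→Well C) = (-215700.9, 224720.1, -587742).
So ∂z/∂E = −n_x/n_z = −0.366999 and ∂z/∂N = −n_y/n_z = 0.382345.
Intercept c from Well A: 1994.3 + 470.49 + 43.59 = 2508.38.
At (1342, 962): z = −492.5 + 367.8 + 2508.38 = 2383.7 ft.

2383.7 ft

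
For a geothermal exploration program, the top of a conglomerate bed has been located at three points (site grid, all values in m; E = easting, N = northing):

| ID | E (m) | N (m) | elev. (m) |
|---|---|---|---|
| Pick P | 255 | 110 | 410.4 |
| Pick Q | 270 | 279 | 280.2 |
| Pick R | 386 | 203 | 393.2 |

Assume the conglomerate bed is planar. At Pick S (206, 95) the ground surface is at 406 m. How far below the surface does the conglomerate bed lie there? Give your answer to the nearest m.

5 m

Two edge vectors: Pick P→Pick Q = (15, 169, -130.2), Pick P→Pick R = (131, 93, -17.2).
Normal n = (Pick P→Pick Q) × (Pick P→Pick R) = (9201.8, -16798.2, -20744).
So ∂z/∂E = −n_x/n_z = 0.44359 and ∂z/∂N = −n_y/n_z = −0.80979.
Intercept c from Pick P: 410.4 − 113.12 + 89.08 = 386.36.
At (206, 95): z_contact = 91.4 − 76.9 + 386.36 = 400.8 m.
Depth below ground = 406 − 400.8 = 5 m.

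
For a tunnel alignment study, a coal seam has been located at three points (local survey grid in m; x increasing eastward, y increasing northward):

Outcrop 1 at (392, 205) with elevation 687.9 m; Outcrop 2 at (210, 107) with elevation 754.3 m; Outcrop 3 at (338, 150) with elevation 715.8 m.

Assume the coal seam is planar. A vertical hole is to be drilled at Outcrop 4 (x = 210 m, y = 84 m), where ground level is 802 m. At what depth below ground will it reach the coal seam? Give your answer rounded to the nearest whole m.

Let the plane be z = a·x + b·y + c.
Outcrop 2−Outcrop 1: −182a − 98b = 66.4;  Outcrop 3−Outcrop 1: −54a − 55b = 27.9.
Solving gives a = −0.19453, b = −0.31628.
Then c = 687.9 − a·392 − b·205 = 828.99.
At (210, 84): z_contact = −40.9 − 26.6 + 828.99 = 761.6 m.
Depth below ground = 802 − 761.6 = 40 m.

40 m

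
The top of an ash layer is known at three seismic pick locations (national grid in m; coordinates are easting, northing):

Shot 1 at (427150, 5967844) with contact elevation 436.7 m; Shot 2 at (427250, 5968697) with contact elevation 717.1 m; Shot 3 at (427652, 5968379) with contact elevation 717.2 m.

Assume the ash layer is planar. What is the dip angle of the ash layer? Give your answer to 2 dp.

20.99°

Two edge vectors: Shot 1→Shot 2 = (100, 853, 280.4), Shot 1→Shot 3 = (502, 535, 280.5).
Normal n = (Shot 1→Shot 2) × (Shot 1→Shot 3) = (89252.5, 112710.8, -374706).
So ∂z/∂easting = −n_x/n_z = 0.23819 and ∂z/∂northing = −n_y/n_z = 0.30080.
Gradient magnitude |∇z| = √(a² + b²) = √(0.05674 + 0.09048) = 0.38369.
True dip = arctan(0.38369) = 20.99°, dipping toward SW (azimuth ≈ 218°).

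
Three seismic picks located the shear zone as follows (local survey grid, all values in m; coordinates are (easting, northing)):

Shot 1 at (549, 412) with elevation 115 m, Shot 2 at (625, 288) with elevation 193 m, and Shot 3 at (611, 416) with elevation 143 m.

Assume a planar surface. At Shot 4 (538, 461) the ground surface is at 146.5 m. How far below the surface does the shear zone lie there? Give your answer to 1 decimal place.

53.3 m

Let the plane be z = a·E + b·N + c.
Shot 2−Shot 1: 76a − 124b = 78;  Shot 3−Shot 1: 62a + 4b = 28.
Solving gives a = 0.47347, b = −0.33884.
Then c = 115 − a·549 − b·412 = −5.34.
At (538, 461): z_contact = 254.73 − 156.20 − 5.34 = 93.19 m.
Depth below ground = 146.5 − 93.19 = 53.3 m.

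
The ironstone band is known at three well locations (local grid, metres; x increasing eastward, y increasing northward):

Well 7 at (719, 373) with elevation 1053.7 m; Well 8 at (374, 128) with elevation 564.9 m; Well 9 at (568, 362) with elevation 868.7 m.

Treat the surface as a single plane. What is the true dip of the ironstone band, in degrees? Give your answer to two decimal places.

Two edge vectors: Well 7→Well 8 = (-345, -245, -488.8), Well 7→Well 9 = (-151, -11, -185).
Normal n = (Well 7→Well 8) × (Well 7→Well 9) = (39948.2, 9983.8, -33200).
So ∂z/∂x = −n_x/n_z = 1.20326 and ∂z/∂y = −n_y/n_z = 0.30072.
Gradient magnitude |∇z| = √(a² + b²) = √(1.44783 + 0.09043) = 1.24027.
True dip = arctan(1.24027) = 51.12°, dipping toward WSW (azimuth ≈ 256°).

51.12°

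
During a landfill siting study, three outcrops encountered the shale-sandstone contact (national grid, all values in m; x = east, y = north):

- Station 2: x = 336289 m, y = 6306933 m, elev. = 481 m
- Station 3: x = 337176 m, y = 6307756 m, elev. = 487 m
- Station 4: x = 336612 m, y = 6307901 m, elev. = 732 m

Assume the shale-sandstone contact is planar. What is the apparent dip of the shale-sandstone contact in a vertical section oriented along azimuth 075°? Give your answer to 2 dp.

Two edge vectors: Station 2→Station 3 = (887, 823, 6), Station 2→Station 4 = (323, 968, 251).
Normal n = (Station 2→Station 3) × (Station 2→Station 4) = (200765, -220699, 592787).
So ∂z/∂x = −n_x/n_z = −0.33868 and ∂z/∂y = −n_y/n_z = 0.37231.
Unit vector along 075° is (sin 75°, cos 75°) = (0.9659, 0.2588).
Slope in that direction = a·(0.9659) + b·(0.2588) = −0.23078.
Apparent dip = arctan|0.23078| = 13.00° (true dip is 26.7°, so apparent ≤ true as expected).

13.00°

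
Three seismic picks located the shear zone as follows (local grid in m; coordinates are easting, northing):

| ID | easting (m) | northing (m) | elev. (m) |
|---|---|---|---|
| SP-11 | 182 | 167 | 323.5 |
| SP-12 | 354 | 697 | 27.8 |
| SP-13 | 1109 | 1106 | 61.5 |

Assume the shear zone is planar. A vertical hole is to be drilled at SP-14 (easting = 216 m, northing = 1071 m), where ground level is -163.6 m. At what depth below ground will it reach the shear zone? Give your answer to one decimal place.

Let the plane be z = a·easting + b·northing + c.
SP-12−SP-11: 172a + 530b = −295.7;  SP-13−SP-11: 927a + 939b = −262.
Solving gives a = 0.420866, b = −0.694507.
Then c = 323.5 − a·182 − b·167 = 362.89.
At (216, 1071): z_contact = 90.91 − 743.82 + 362.89 = -290.03 m.
Depth below ground = -163.6 − (-290.03) = 126.4 m.

126.4 m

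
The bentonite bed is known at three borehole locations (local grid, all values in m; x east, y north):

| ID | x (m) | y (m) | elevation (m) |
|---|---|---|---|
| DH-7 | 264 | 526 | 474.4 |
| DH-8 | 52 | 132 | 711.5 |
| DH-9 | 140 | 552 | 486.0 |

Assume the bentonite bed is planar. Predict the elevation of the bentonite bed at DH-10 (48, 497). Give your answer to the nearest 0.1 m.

531.4 m

Two edge vectors: DH-7→DH-8 = (-212, -394, 237.1), DH-7→DH-9 = (-124, 26, 11.6).
Normal n = (DH-7→DH-8) × (DH-7→DH-9) = (-10735, -26941.2, -54368).
So ∂z/∂x = −n_x/n_z = −0.19745 and ∂z/∂y = −n_y/n_z = −0.49553.
Intercept c from DH-7: 474.4 + 52.13 + 260.65 = 787.18.
At (48, 497): z = −9.5 − 246.3 + 787.18 = 531.4 m.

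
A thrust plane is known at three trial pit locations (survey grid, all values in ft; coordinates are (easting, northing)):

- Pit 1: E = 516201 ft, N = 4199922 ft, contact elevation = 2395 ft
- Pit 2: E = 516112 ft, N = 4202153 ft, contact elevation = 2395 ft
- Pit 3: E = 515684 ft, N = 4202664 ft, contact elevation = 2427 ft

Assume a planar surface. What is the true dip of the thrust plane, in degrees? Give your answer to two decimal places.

Let the plane be z = a·E + b·N + c.
Pit 2−Pit 1: −89a + 2231b = 0;  Pit 3−Pit 1: −517a + 2742b = 32.
Solving gives a = −0.07851, b = −0.00313.
Gradient magnitude |∇z| = √(a² + b²) = √(0.00616 + 0.00001) = 0.07857.
True dip = arctan(0.07857) = 4.49°, dipping toward E (azimuth ≈ 088°).

4.49°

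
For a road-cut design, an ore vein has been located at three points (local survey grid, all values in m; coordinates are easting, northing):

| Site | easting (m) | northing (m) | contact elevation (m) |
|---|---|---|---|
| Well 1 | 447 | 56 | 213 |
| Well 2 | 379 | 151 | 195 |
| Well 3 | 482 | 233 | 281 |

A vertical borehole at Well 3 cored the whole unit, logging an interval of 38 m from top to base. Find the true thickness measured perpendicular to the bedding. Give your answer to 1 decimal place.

Two edge vectors: Well 1→Well 2 = (-68, 95, -18), Well 1→Well 3 = (35, 177, 68).
Normal n = (Well 1→Well 2) × (Well 1→Well 3) = (9646, 3994, -15361).
So ∂z/∂easting = −n_x/n_z = 0.62795 and ∂z/∂northing = −n_y/n_z = 0.26001.
|∇z| = √(a²+b²) = 0.67965, so dip δ = arctan(0.67965) = 34.20°.
True thickness = vertical thickness × cos δ = 38 × cos 34.20° = 31.4 m.

31.4 m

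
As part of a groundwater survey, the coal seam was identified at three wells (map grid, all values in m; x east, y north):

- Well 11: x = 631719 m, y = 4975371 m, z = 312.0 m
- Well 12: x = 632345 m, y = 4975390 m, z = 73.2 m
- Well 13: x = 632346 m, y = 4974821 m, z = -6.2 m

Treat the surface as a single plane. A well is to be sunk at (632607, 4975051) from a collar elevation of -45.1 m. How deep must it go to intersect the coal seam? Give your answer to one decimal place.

29.8 m

Let the plane be z = a·x + b·y + c.
Well 12−Well 11: 626a + 19b = −238.8;  Well 13−Well 11: 627a − 550b = −318.2.
Solving gives a = −0.385684408, b = 0.138865230.
Then c = 312 − a·631719 − b·4975371 = −446949.87.
At (632607, 4975051): z_contact = −243986.66 + 690861.60 − 446949.87 = -74.92 m.
Depth below ground = -45.1 − (-74.92) = 29.8 m.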